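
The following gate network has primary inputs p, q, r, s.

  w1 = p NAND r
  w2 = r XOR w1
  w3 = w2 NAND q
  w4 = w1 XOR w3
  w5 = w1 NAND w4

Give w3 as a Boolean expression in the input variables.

w1 = p NAND r
w2 = r XOR w1 = r XOR (p NAND r)
w3 = w2 NAND q = (r XOR (p NAND r)) NAND q

(r XOR (p NAND r)) NAND q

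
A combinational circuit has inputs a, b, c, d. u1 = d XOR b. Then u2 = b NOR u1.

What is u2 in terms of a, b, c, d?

b NOR (d XOR b)

u1 = d XOR b
u2 = b NOR u1 = b NOR (d XOR b)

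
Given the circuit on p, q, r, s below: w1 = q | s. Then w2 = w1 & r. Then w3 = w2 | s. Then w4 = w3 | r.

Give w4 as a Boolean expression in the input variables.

w1 = q | s
w2 = w1 & r = (q | s) & r
w3 = w2 | s = ((q | s) & r) | s
w4 = w3 | r = (((q | s) & r) | s) | r

(((q | s) & r) | s) | r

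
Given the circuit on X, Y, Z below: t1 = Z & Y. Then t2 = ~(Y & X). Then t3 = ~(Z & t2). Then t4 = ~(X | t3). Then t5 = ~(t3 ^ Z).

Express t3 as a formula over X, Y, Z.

~(Z & (~(Y & X)))

t2 = ~(Y & X)
t3 = ~(Z & t2) = ~(Z & (~(Y & X)))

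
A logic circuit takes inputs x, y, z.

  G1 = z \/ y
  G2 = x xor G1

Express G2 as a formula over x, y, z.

G1 = z \/ y
G2 = x xor G1 = x xor (z \/ y)

x xor (z \/ y)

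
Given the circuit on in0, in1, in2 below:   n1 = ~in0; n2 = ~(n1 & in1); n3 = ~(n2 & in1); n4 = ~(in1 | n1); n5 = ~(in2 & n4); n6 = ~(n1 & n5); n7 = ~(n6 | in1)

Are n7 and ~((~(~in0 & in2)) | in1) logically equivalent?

No

n1 = ~in0
n4 = ~(in1 | n1) = ~(in1 | ~in0)
n5 = ~(in2 & n4) = ~(in2 & (~(in1 | ~in0)))
n6 = ~(n1 & n5) = ~(~in0 & (~(in2 & (~(in1 | ~in0)))))
n7 = ~(n6 | in1) = ~((~(~in0 & (~(in2 & (~(in1 | ~in0)))))) | in1)
At in0=0, in1=0, in2=0: circuit gives 1, formula gives 0.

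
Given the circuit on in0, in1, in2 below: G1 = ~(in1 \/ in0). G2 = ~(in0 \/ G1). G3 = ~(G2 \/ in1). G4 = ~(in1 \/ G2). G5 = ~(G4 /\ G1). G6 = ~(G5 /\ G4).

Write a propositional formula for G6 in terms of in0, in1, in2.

~((~((~(in1 \/ (~(in0 \/ (~(in1 \/ in0)))))) /\ (~(in1 \/ in0)))) /\ (~(in1 \/ (~(in0 \/ (~(in1 \/ in0)))))))

G1 = ~(in1 \/ in0)
G2 = ~(in0 \/ G1) = ~(in0 \/ (~(in1 \/ in0)))
G4 = ~(in1 \/ G2) = ~(in1 \/ (~(in0 \/ (~(in1 \/ in0)))))
G5 = ~(G4 /\ G1) = ~((~(in1 \/ (~(in0 \/ (~(in1 \/ in0)))))) /\ (~(in1 \/ in0)))
G6 = ~(G5 /\ G4) = ~((~((~(in1 \/ (~(in0 \/ (~(in1 \/ in0)))))) /\ (~(in1 \/ in0)))) /\ (~(in1 \/ (~(in0 \/ (~(in1 \/ in0)))))))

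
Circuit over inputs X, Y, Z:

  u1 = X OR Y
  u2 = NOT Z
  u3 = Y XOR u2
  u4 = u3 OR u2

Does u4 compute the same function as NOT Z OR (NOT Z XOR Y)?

u2 = NOT Z
u3 = Y XOR u2 = Y XOR NOT Z
u4 = u3 OR u2 = (Y XOR NOT Z) OR NOT Z
At X=0, Y=0, Z=1: circuit gives 0, formula gives 0.
At X=0, Y=0, Z=0: circuit gives 1, formula gives 1.
Agrees on all 8 inputs.

Yes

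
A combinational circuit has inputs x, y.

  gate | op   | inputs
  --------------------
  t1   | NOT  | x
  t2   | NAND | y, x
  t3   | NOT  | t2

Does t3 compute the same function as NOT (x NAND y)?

Yes

t2 = y NAND x
t3 = NOT t2 = NOT (y NAND x)
At x=0, y=0: circuit gives 0, formula gives 0.
At x=1, y=1: circuit gives 1, formula gives 1.
Agrees on all 4 inputs.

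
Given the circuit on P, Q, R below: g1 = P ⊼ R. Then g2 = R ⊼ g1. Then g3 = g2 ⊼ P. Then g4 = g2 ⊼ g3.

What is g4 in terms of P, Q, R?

g1 = P ⊼ R
g2 = R ⊼ g1 = R ⊼ (P ⊼ R)
g3 = g2 ⊼ P = (R ⊼ (P ⊼ R)) ⊼ P
g4 = g2 ⊼ g3 = (R ⊼ (P ⊼ R)) ⊼ ((R ⊼ (P ⊼ R)) ⊼ P)

(R ⊼ (P ⊼ R)) ⊼ ((R ⊼ (P ⊼ R)) ⊼ P)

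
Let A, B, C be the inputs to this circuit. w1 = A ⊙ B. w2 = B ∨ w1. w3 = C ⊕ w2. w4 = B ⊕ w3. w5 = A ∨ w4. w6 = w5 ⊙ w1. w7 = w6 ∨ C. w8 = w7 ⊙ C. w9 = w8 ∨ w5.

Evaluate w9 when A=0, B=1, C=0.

w1 = 0 ⊙ 1 = 0
w2 = 1 ∨ 0 = 1
w3 = 0 ⊕ 1 = 1
w4 = 1 ⊕ 1 = 0
w5 = 0 ∨ 0 = 0
w6 = 0 ⊙ 0 = 1
w7 = 1 ∨ 0 = 1
w8 = 1 ⊙ 0 = 0
w9 = 0 ∨ 0 = 0

0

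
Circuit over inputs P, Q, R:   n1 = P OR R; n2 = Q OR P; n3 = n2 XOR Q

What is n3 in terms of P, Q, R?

n2 = Q OR P
n3 = n2 XOR Q = (Q OR P) XOR Q

(Q OR P) XOR Q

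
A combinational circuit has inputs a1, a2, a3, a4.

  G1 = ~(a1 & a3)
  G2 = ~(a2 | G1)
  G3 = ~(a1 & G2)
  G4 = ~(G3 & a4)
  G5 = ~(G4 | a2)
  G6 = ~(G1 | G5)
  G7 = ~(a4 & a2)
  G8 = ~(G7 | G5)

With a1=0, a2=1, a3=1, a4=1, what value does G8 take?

G1 = ~(0 & 1) = 1
G2 = ~(1 | 1) = 0
G3 = ~(0 & 0) = 1
G4 = ~(1 & 1) = 0
G5 = ~(0 | 1) = 0
G7 = ~(1 & 1) = 0
G8 = ~(0 | 0) = 1

1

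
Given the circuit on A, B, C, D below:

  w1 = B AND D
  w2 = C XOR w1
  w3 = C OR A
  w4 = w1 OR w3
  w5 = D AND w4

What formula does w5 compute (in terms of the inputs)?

w1 = B AND D
w3 = C OR A
w4 = w1 OR w3 = (B AND D) OR (C OR A)
w5 = D AND w4 = D AND ((B AND D) OR (C OR A))

D AND ((B AND D) OR (C OR A))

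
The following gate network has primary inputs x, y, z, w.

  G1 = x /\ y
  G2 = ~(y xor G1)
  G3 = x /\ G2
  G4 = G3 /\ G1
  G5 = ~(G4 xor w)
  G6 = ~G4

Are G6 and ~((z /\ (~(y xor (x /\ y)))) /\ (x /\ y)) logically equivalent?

G1 = x /\ y
G2 = ~(y xor G1) = ~(y xor (x /\ y))
G3 = x /\ G2 = x /\ (~(y xor (x /\ y)))
G4 = G3 /\ G1 = (x /\ (~(y xor (x /\ y)))) /\ (x /\ y)
G6 = ~G4 = ~((x /\ (~(y xor (x /\ y)))) /\ (x /\ y))
At x=1, y=1, z=0, w=0: circuit gives 0, formula gives 1.

No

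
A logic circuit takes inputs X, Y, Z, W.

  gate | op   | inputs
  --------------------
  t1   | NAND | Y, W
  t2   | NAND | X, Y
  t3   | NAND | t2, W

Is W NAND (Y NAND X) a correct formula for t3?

t2 = X NAND Y
t3 = t2 NAND W = (X NAND Y) NAND W
At X=0, Y=0, Z=0, W=1: circuit gives 0, formula gives 0.
At X=0, Y=0, Z=0, W=0: circuit gives 1, formula gives 1.
Agrees on all 16 inputs.

Yes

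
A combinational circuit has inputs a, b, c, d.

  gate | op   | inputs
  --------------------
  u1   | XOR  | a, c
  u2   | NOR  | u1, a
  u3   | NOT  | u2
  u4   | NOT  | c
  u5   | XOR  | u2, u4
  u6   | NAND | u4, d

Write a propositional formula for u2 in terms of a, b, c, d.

u1 = a XOR c
u2 = u1 NOR a = (a XOR c) NOR a

(a XOR c) NOR a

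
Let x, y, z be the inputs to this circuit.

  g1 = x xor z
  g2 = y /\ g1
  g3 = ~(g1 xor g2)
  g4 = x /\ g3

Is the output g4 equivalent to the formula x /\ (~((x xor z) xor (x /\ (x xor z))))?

No

g1 = x xor z
g2 = y /\ g1 = y /\ (x xor z)
g3 = ~(g1 xor g2) = ~((x xor z) xor (y /\ (x xor z)))
g4 = x /\ g3 = x /\ (~((x xor z) xor (y /\ (x xor z))))
At x=1, y=0, z=0: circuit gives 0, formula gives 1.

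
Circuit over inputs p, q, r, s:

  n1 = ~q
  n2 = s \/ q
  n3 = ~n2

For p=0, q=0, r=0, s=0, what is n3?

n2 = 0 \/ 0 = 0
n3 = ~0 = 1

1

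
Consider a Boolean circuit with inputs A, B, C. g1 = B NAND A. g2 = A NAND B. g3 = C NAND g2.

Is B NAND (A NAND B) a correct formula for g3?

No

g2 = A NAND B
g3 = C NAND g2 = C NAND (A NAND B)
At A=0, B=0, C=1: circuit gives 0, formula gives 1.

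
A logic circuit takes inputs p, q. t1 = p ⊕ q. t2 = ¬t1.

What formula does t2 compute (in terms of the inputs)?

t1 = p ⊕ q
t2 = ¬t1 = ¬(p ⊕ q)

¬(p ⊕ q)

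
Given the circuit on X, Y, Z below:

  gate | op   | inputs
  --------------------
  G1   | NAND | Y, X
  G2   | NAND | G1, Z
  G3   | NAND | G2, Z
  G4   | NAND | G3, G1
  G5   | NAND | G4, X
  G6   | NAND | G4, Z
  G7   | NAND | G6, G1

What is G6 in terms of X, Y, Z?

((((Y NAND X) NAND Z) NAND Z) NAND (Y NAND X)) NAND Z

G1 = Y NAND X
G2 = G1 NAND Z = (Y NAND X) NAND Z
G3 = G2 NAND Z = ((Y NAND X) NAND Z) NAND Z
G4 = G3 NAND G1 = (((Y NAND X) NAND Z) NAND Z) NAND (Y NAND X)
G6 = G4 NAND Z = ((((Y NAND X) NAND Z) NAND Z) NAND (Y NAND X)) NAND Z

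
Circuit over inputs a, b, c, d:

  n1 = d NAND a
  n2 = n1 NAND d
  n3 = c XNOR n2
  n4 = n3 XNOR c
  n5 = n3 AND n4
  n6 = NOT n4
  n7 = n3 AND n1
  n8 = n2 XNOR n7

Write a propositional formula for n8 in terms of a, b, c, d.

((d NAND a) NAND d) XNOR ((c XNOR ((d NAND a) NAND d)) AND (d NAND a))

n1 = d NAND a
n2 = n1 NAND d = (d NAND a) NAND d
n3 = c XNOR n2 = c XNOR ((d NAND a) NAND d)
n7 = n3 AND n1 = (c XNOR ((d NAND a) NAND d)) AND (d NAND a)
n8 = n2 XNOR n7 = ((d NAND a) NAND d) XNOR ((c XNOR ((d NAND a) NAND d)) AND (d NAND a))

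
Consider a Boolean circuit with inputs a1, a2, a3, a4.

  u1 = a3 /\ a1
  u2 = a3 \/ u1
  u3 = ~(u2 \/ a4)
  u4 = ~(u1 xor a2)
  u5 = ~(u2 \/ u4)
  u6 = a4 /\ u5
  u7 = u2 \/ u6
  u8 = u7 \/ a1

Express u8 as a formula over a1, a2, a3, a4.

u1 = a3 /\ a1
u2 = a3 \/ u1 = a3 \/ (a3 /\ a1)
u4 = ~(u1 xor a2) = ~((a3 /\ a1) xor a2)
u5 = ~(u2 \/ u4) = ~((a3 \/ (a3 /\ a1)) \/ (~((a3 /\ a1) xor a2)))
u6 = a4 /\ u5 = a4 /\ (~((a3 \/ (a3 /\ a1)) \/ (~((a3 /\ a1) xor a2))))
u7 = u2 \/ u6 = (a3 \/ (a3 /\ a1)) \/ (a4 /\ (~((a3 \/ (a3 /\ a1)) \/ (~((a3 /\ a1) xor a2)))))
u8 = u7 \/ a1 = ((a3 \/ (a3 /\ a1)) \/ (a4 /\ (~((a3 \/ (a3 /\ a1)) \/ (~((a3 /\ a1) xor a2)))))) \/ a1

((a3 \/ (a3 /\ a1)) \/ (a4 /\ (~((a3 \/ (a3 /\ a1)) \/ (~((a3 /\ a1) xor a2)))))) \/ a1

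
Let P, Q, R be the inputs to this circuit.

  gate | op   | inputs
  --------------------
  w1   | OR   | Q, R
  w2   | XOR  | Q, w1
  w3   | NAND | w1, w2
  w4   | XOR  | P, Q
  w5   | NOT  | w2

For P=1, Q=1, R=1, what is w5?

1

w1 = 1 OR 1 = 1
w2 = 1 XOR 1 = 0
w5 = NOT 0 = 1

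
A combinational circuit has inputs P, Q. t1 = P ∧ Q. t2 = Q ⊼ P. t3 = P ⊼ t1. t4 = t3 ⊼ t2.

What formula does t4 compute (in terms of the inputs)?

t1 = P ∧ Q
t2 = Q ⊼ P
t3 = P ⊼ t1 = P ⊼ (P ∧ Q)
t4 = t3 ⊼ t2 = (P ⊼ (P ∧ Q)) ⊼ (Q ⊼ P)

(P ⊼ (P ∧ Q)) ⊼ (Q ⊼ P)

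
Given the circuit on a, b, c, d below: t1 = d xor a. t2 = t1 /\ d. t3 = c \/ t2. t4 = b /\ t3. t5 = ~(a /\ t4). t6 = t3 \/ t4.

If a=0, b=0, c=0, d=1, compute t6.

t1 = 1 xor 0 = 1
t2 = 1 /\ 1 = 1
t3 = 0 \/ 1 = 1
t4 = 0 /\ 1 = 0
t6 = 1 \/ 0 = 1

1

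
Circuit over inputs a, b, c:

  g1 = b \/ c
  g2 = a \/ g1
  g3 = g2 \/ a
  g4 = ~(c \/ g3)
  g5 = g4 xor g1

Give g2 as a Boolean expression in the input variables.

a \/ (b \/ c)

g1 = b \/ c
g2 = a \/ g1 = a \/ (b \/ c)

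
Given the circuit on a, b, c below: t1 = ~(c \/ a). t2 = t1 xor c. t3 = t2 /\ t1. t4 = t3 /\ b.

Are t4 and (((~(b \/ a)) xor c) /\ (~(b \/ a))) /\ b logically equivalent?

No

t1 = ~(c \/ a)
t2 = t1 xor c = (~(c \/ a)) xor c
t3 = t2 /\ t1 = ((~(c \/ a)) xor c) /\ (~(c \/ a))
t4 = t3 /\ b = (((~(c \/ a)) xor c) /\ (~(c \/ a))) /\ b
At a=0, b=1, c=0: circuit gives 1, formula gives 0.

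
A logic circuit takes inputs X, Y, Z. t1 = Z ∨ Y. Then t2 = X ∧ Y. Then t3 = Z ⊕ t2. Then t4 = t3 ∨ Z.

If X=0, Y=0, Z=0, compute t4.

t2 = 0 ∧ 0 = 0
t3 = 0 ⊕ 0 = 0
t4 = 0 ∨ 0 = 0

0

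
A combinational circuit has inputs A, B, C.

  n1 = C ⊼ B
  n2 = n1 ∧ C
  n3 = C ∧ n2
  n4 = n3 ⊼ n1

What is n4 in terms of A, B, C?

(C ∧ ((C ⊼ B) ∧ C)) ⊼ (C ⊼ B)

n1 = C ⊼ B
n2 = n1 ∧ C = (C ⊼ B) ∧ C
n3 = C ∧ n2 = C ∧ ((C ⊼ B) ∧ C)
n4 = n3 ⊼ n1 = (C ∧ ((C ⊼ B) ∧ C)) ⊼ (C ⊼ B)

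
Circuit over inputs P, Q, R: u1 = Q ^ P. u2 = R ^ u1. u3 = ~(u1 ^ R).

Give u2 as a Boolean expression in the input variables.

u1 = Q ^ P
u2 = R ^ u1 = R ^ (Q ^ P)

R ^ (Q ^ P)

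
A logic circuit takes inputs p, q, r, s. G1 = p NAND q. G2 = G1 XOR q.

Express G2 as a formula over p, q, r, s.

G1 = p NAND q
G2 = G1 XOR q = (p NAND q) XOR q

(p NAND q) XOR q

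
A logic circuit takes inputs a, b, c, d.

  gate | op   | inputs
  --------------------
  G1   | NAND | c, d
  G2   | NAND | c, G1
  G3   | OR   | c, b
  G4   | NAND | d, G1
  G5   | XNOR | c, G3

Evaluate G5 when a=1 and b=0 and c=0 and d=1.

1

G3 = 0 OR 0 = 0
G5 = 0 XNOR 0 = 1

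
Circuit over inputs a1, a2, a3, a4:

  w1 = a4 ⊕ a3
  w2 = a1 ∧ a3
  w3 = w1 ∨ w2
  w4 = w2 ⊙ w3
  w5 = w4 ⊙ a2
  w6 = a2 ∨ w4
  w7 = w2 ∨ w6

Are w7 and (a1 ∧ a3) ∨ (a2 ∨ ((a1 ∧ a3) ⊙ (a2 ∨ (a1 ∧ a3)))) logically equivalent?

w1 = a4 ⊕ a3
w2 = a1 ∧ a3
w3 = w1 ∨ w2 = (a4 ⊕ a3) ∨ (a1 ∧ a3)
w4 = w2 ⊙ w3 = (a1 ∧ a3) ⊙ ((a4 ⊕ a3) ∨ (a1 ∧ a3))
w6 = a2 ∨ w4 = a2 ∨ ((a1 ∧ a3) ⊙ ((a4 ⊕ a3) ∨ (a1 ∧ a3)))
w7 = w2 ∨ w6 = (a1 ∧ a3) ∨ (a2 ∨ ((a1 ∧ a3) ⊙ ((a4 ⊕ a3) ∨ (a1 ∧ a3))))
At a1=0, a2=0, a3=0, a4=1: circuit gives 0, formula gives 1.

No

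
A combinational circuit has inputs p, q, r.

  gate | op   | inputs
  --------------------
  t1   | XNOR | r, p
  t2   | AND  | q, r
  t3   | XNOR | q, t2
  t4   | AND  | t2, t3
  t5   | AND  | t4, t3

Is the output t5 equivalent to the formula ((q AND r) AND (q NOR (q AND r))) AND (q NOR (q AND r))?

No

t2 = q AND r
t3 = q XNOR t2 = q XNOR (q AND r)
t4 = t2 AND t3 = (q AND r) AND (q XNOR (q AND r))
t5 = t4 AND t3 = ((q AND r) AND (q XNOR (q AND r))) AND (q XNOR (q AND r))
At p=0, q=1, r=1: circuit gives 1, formula gives 0.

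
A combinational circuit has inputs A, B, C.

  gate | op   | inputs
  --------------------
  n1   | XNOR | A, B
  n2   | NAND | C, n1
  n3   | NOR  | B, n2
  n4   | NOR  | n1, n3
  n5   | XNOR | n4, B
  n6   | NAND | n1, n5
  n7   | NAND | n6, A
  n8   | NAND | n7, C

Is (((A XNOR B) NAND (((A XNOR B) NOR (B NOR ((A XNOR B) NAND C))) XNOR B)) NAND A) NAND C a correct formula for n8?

Yes

n1 = A XNOR B
n2 = C NAND n1 = C NAND (A XNOR B)
n3 = B NOR n2 = B NOR (C NAND (A XNOR B))
n4 = n1 NOR n3 = (A XNOR B) NOR (B NOR (C NAND (A XNOR B)))
n5 = n4 XNOR B = ((A XNOR B) NOR (B NOR (C NAND (A XNOR B)))) XNOR B
n6 = n1 NAND n5 = (A XNOR B) NAND (((A XNOR B) NOR (B NOR (C NAND (A XNOR B)))) XNOR B)
n7 = n6 NAND A = ((A XNOR B) NAND (((A XNOR B) NOR (B NOR (C NAND (A XNOR B)))) XNOR B)) NAND A
n8 = n7 NAND C = (((A XNOR B) NAND (((A XNOR B) NOR (B NOR (C NAND (A XNOR B)))) XNOR B)) NAND A) NAND C
At A=0, B=0, C=1: circuit gives 0, formula gives 0.
At A=0, B=0, C=0: circuit gives 1, formula gives 1.
Agrees on all 8 inputs.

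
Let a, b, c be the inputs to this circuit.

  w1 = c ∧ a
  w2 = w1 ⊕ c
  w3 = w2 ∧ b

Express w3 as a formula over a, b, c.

((c ∧ a) ⊕ c) ∧ b

w1 = c ∧ a
w2 = w1 ⊕ c = (c ∧ a) ⊕ c
w3 = w2 ∧ b = ((c ∧ a) ⊕ c) ∧ b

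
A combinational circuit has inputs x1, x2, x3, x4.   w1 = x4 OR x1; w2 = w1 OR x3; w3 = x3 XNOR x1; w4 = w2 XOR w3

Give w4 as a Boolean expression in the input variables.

((x4 OR x1) OR x3) XOR (x3 XNOR x1)

w1 = x4 OR x1
w2 = w1 OR x3 = (x4 OR x1) OR x3
w3 = x3 XNOR x1
w4 = w2 XOR w3 = ((x4 OR x1) OR x3) XOR (x3 XNOR x1)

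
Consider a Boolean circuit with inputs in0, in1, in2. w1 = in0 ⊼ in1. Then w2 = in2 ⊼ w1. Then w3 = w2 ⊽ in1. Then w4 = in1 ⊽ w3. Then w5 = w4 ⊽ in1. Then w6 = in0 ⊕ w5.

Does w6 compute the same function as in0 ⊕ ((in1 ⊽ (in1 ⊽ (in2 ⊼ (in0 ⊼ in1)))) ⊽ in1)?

w1 = in0 ⊼ in1
w2 = in2 ⊼ w1 = in2 ⊼ (in0 ⊼ in1)
w3 = w2 ⊽ in1 = (in2 ⊼ (in0 ⊼ in1)) ⊽ in1
w4 = in1 ⊽ w3 = in1 ⊽ ((in2 ⊼ (in0 ⊼ in1)) ⊽ in1)
w5 = w4 ⊽ in1 = (in1 ⊽ ((in2 ⊼ (in0 ⊼ in1)) ⊽ in1)) ⊽ in1
w6 = in0 ⊕ w5 = in0 ⊕ ((in1 ⊽ ((in2 ⊼ (in0 ⊼ in1)) ⊽ in1)) ⊽ in1)
At in0=0, in1=0, in2=0: circuit gives 0, formula gives 0.
At in0=0, in1=0, in2=1: circuit gives 1, formula gives 1.
Agrees on all 8 inputs.

Yes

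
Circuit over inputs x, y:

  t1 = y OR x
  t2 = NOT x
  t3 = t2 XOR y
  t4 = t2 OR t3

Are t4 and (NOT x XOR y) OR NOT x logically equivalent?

t2 = NOT x
t3 = t2 XOR y = NOT x XOR y
t4 = t2 OR t3 = NOT x OR (NOT x XOR y)
At x=1, y=0: circuit gives 0, formula gives 0.
At x=0, y=0: circuit gives 1, formula gives 1.
Agrees on all 4 inputs.

Yes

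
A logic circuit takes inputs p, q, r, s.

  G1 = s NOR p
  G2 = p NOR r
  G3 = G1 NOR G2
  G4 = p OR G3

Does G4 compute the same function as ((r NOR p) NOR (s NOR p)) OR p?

Yes

G1 = s NOR p
G2 = p NOR r
G3 = G1 NOR G2 = (s NOR p) NOR (p NOR r)
G4 = p OR G3 = p OR ((s NOR p) NOR (p NOR r))
At p=0, q=0, r=0, s=0: circuit gives 0, formula gives 0.
At p=0, q=0, r=1, s=1: circuit gives 1, formula gives 1.
Agrees on all 16 inputs.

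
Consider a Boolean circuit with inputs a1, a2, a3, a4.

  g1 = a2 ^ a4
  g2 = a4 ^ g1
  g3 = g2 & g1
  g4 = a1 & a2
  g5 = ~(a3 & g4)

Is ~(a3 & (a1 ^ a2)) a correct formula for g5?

g4 = a1 & a2
g5 = ~(a3 & g4) = ~(a3 & (a1 & a2))
At a1=0, a2=1, a3=1, a4=0: circuit gives 1, formula gives 0.

No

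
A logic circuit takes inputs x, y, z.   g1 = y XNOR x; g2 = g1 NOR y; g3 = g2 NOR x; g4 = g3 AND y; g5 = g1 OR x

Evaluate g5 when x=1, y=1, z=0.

1

g1 = 1 XNOR 1 = 1
g5 = 1 OR 1 = 1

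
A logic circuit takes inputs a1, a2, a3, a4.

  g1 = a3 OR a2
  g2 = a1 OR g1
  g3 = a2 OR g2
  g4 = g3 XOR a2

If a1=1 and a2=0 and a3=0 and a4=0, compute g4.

g1 = 0 OR 0 = 0
g2 = 1 OR 0 = 1
g3 = 0 OR 1 = 1
g4 = 1 XOR 0 = 1

1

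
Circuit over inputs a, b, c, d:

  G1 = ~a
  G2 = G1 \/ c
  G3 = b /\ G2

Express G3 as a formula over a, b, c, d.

b /\ (~a \/ c)

G1 = ~a
G2 = G1 \/ c = ~a \/ c
G3 = b /\ G2 = b /\ (~a \/ c)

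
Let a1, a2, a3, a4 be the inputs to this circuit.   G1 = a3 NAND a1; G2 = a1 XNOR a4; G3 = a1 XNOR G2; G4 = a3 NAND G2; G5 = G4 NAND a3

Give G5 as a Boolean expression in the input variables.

G2 = a1 XNOR a4
G4 = a3 NAND G2 = a3 NAND (a1 XNOR a4)
G5 = G4 NAND a3 = (a3 NAND (a1 XNOR a4)) NAND a3

(a3 NAND (a1 XNOR a4)) NAND a3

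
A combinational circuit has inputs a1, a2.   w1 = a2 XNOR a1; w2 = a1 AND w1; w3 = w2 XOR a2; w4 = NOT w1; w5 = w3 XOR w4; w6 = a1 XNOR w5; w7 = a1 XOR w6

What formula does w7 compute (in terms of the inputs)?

w1 = a2 XNOR a1
w2 = a1 AND w1 = a1 AND (a2 XNOR a1)
w3 = w2 XOR a2 = (a1 AND (a2 XNOR a1)) XOR a2
w4 = NOT w1 = NOT (a2 XNOR a1)
w5 = w3 XOR w4 = ((a1 AND (a2 XNOR a1)) XOR a2) XOR NOT (a2 XNOR a1)
w6 = a1 XNOR w5 = a1 XNOR (((a1 AND (a2 XNOR a1)) XOR a2) XOR NOT (a2 XNOR a1))
w7 = a1 XOR w6 = a1 XOR (a1 XNOR (((a1 AND (a2 XNOR a1)) XOR a2) XOR NOT (a2 XNOR a1)))

a1 XOR (a1 XNOR (((a1 AND (a2 XNOR a1)) XOR a2) XOR NOT (a2 XNOR a1)))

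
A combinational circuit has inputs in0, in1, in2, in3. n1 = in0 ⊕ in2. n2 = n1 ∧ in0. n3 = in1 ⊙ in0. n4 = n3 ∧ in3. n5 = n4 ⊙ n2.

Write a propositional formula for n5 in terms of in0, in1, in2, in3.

((in1 ⊙ in0) ∧ in3) ⊙ ((in0 ⊕ in2) ∧ in0)

n1 = in0 ⊕ in2
n2 = n1 ∧ in0 = (in0 ⊕ in2) ∧ in0
n3 = in1 ⊙ in0
n4 = n3 ∧ in3 = (in1 ⊙ in0) ∧ in3
n5 = n4 ⊙ n2 = ((in1 ⊙ in0) ∧ in3) ⊙ ((in0 ⊕ in2) ∧ in0)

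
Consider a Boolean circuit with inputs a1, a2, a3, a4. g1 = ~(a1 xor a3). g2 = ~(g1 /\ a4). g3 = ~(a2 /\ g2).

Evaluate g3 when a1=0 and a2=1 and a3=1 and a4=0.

g1 = ~(0 xor 1) = 0
g2 = ~(0 /\ 0) = 1
g3 = ~(1 /\ 1) = 0

0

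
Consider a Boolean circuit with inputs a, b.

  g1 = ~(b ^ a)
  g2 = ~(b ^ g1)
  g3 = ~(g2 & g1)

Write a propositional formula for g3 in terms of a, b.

~((~(b ^ (~(b ^ a)))) & (~(b ^ a)))

g1 = ~(b ^ a)
g2 = ~(b ^ g1) = ~(b ^ (~(b ^ a)))
g3 = ~(g2 & g1) = ~((~(b ^ (~(b ^ a)))) & (~(b ^ a)))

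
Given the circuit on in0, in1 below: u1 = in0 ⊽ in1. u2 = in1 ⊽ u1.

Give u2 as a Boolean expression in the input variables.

in1 ⊽ (in0 ⊽ in1)

u1 = in0 ⊽ in1
u2 = in1 ⊽ u1 = in1 ⊽ (in0 ⊽ in1)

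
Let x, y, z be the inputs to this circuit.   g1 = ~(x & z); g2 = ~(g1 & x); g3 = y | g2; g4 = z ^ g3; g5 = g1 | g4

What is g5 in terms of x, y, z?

(~(x & z)) | (z ^ (y | (~((~(x & z)) & x))))

g1 = ~(x & z)
g2 = ~(g1 & x) = ~((~(x & z)) & x)
g3 = y | g2 = y | (~((~(x & z)) & x))
g4 = z ^ g3 = z ^ (y | (~((~(x & z)) & x)))
g5 = g1 | g4 = (~(x & z)) | (z ^ (y | (~((~(x & z)) & x))))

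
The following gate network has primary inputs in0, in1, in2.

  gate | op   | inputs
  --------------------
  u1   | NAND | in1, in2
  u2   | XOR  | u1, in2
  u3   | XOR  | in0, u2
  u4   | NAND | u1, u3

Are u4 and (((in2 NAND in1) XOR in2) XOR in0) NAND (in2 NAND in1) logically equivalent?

Yes

u1 = in1 NAND in2
u2 = u1 XOR in2 = (in1 NAND in2) XOR in2
u3 = in0 XOR u2 = in0 XOR ((in1 NAND in2) XOR in2)
u4 = u1 NAND u3 = (in1 NAND in2) NAND (in0 XOR ((in1 NAND in2) XOR in2))
At in0=0, in1=0, in2=0: circuit gives 0, formula gives 0.
At in0=0, in1=0, in2=1: circuit gives 1, formula gives 1.
Agrees on all 8 inputs.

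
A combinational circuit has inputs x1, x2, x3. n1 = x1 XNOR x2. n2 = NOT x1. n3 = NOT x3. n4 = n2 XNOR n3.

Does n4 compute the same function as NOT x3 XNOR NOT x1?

n2 = NOT x1
n3 = NOT x3
n4 = n2 XNOR n3 = NOT x1 XNOR NOT x3
At x1=0, x2=0, x3=1: circuit gives 0, formula gives 0.
At x1=0, x2=0, x3=0: circuit gives 1, formula gives 1.
Agrees on all 8 inputs.

Yes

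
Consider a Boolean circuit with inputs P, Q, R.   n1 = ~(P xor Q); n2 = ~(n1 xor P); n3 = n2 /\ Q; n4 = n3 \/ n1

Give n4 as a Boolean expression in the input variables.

((~((~(P xor Q)) xor P)) /\ Q) \/ (~(P xor Q))

n1 = ~(P xor Q)
n2 = ~(n1 xor P) = ~((~(P xor Q)) xor P)
n3 = n2 /\ Q = (~((~(P xor Q)) xor P)) /\ Q
n4 = n3 \/ n1 = ((~((~(P xor Q)) xor P)) /\ Q) \/ (~(P xor Q))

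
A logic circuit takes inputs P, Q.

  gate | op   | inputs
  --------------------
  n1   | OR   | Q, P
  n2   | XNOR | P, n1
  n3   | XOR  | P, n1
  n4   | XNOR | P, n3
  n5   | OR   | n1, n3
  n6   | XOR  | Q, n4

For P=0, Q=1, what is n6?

n1 = 1 OR 0 = 1
n3 = 0 XOR 1 = 1
n4 = 0 XNOR 1 = 0
n6 = 1 XOR 0 = 1

1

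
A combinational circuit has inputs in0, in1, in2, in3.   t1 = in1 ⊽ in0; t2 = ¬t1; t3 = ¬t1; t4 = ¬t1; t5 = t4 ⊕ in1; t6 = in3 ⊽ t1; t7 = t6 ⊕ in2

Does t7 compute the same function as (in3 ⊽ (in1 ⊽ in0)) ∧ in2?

t1 = in1 ⊽ in0
t6 = in3 ⊽ t1 = in3 ⊽ (in1 ⊽ in0)
t7 = t6 ⊕ in2 = (in3 ⊽ (in1 ⊽ in0)) ⊕ in2
At in0=0, in1=0, in2=1, in3=0: circuit gives 1, formula gives 0.

No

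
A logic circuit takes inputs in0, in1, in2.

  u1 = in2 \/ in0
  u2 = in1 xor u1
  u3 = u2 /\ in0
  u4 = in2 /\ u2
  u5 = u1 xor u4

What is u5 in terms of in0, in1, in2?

u1 = in2 \/ in0
u2 = in1 xor u1 = in1 xor (in2 \/ in0)
u4 = in2 /\ u2 = in2 /\ (in1 xor (in2 \/ in0))
u5 = u1 xor u4 = (in2 \/ in0) xor (in2 /\ (in1 xor (in2 \/ in0)))

(in2 \/ in0) xor (in2 /\ (in1 xor (in2 \/ in0)))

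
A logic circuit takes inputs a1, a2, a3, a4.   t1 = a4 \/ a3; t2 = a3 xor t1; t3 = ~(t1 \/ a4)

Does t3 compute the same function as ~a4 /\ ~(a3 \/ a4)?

t1 = a4 \/ a3
t3 = ~(t1 \/ a4) = ~((a4 \/ a3) \/ a4)
At a1=0, a2=0, a3=0, a4=1: circuit gives 0, formula gives 0.
At a1=0, a2=0, a3=0, a4=0: circuit gives 1, formula gives 1.
Agrees on all 16 inputs.

Yes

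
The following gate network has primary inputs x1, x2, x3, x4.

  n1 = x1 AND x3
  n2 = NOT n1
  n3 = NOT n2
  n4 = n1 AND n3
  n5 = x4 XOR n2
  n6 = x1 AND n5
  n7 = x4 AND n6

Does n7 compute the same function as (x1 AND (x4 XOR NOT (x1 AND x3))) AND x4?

n1 = x1 AND x3
n2 = NOT n1 = NOT (x1 AND x3)
n5 = x4 XOR n2 = x4 XOR NOT (x1 AND x3)
n6 = x1 AND n5 = x1 AND (x4 XOR NOT (x1 AND x3))
n7 = x4 AND n6 = x4 AND (x1 AND (x4 XOR NOT (x1 AND x3)))
At x1=0, x2=0, x3=0, x4=0: circuit gives 0, formula gives 0.
At x1=1, x2=0, x3=1, x4=1: circuit gives 1, formula gives 1.
Agrees on all 16 inputs.

Yes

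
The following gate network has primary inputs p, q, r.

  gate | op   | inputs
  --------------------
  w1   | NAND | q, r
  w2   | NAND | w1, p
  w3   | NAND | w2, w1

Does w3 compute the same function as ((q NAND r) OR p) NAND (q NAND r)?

No

w1 = q NAND r
w2 = w1 NAND p = (q NAND r) NAND p
w3 = w2 NAND w1 = ((q NAND r) NAND p) NAND (q NAND r)
At p=1, q=0, r=0: circuit gives 1, formula gives 0.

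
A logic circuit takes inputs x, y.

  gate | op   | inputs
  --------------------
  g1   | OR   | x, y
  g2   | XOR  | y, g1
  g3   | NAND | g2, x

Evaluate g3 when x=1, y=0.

g1 = 1 OR 0 = 1
g2 = 0 XOR 1 = 1
g3 = 1 NAND 1 = 0

0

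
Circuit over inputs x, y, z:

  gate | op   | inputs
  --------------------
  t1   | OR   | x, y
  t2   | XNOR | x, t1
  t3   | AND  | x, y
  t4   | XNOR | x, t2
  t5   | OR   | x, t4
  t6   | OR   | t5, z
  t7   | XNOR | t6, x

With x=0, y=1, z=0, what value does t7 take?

t1 = 0 OR 1 = 1
t2 = 0 XNOR 1 = 0
t4 = 0 XNOR 0 = 1
t5 = 0 OR 1 = 1
t6 = 1 OR 0 = 1
t7 = 1 XNOR 0 = 0

0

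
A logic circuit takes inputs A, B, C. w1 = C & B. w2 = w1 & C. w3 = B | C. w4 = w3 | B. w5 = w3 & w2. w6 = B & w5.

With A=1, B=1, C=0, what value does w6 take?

0

w1 = 0 & 1 = 0
w2 = 0 & 0 = 0
w3 = 1 | 0 = 1
w5 = 1 & 0 = 0
w6 = 1 & 0 = 0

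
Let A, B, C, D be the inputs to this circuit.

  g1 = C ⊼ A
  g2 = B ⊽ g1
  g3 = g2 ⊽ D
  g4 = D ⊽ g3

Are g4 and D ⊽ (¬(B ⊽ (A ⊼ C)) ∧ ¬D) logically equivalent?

Yes

g1 = C ⊼ A
g2 = B ⊽ g1 = B ⊽ (C ⊼ A)
g3 = g2 ⊽ D = (B ⊽ (C ⊼ A)) ⊽ D
g4 = D ⊽ g3 = D ⊽ ((B ⊽ (C ⊼ A)) ⊽ D)
At A=0, B=0, C=0, D=0: circuit gives 0, formula gives 0.
At A=1, B=0, C=1, D=0: circuit gives 1, formula gives 1.
Agrees on all 16 inputs.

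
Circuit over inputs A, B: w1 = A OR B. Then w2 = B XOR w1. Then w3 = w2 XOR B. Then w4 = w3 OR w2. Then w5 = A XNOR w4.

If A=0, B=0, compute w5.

w1 = 0 OR 0 = 0
w2 = 0 XOR 0 = 0
w3 = 0 XOR 0 = 0
w4 = 0 OR 0 = 0
w5 = 0 XNOR 0 = 1

1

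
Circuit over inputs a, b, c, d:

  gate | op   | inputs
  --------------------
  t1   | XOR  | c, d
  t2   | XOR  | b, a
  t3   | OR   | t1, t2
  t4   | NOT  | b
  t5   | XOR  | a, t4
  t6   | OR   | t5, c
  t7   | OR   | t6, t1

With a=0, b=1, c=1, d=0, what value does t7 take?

1

t1 = 1 XOR 0 = 1
t4 = NOT 1 = 0
t5 = 0 XOR 0 = 0
t6 = 0 OR 1 = 1
t7 = 1 OR 1 = 1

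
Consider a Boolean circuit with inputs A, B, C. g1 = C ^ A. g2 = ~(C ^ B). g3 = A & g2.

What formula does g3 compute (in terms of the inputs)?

g2 = ~(C ^ B)
g3 = A & g2 = A & (~(C ^ B))

A & (~(C ^ B))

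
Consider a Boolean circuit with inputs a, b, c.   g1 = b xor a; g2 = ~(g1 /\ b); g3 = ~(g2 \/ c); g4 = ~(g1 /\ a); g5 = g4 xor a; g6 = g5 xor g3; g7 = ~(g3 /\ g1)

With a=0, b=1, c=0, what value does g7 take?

g1 = 1 xor 0 = 1
g2 = ~(1 /\ 1) = 0
g3 = ~(0 \/ 0) = 1
g7 = ~(1 /\ 1) = 0

0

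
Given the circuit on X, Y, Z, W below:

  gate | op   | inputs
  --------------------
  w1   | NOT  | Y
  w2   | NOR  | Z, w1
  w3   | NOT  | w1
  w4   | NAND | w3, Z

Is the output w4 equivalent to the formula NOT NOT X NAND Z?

No

w1 = NOT Y
w3 = NOT w1 = NOT NOT Y
w4 = w3 NAND Z = NOT NOT Y NAND Z
At X=0, Y=1, Z=1, W=0: circuit gives 0, formula gives 1.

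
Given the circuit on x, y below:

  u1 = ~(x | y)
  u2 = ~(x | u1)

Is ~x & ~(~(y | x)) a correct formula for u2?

Yes

u1 = ~(x | y)
u2 = ~(x | u1) = ~(x | (~(x | y)))
At x=0, y=0: circuit gives 0, formula gives 0.
At x=0, y=1: circuit gives 1, formula gives 1.
Agrees on all 4 inputs.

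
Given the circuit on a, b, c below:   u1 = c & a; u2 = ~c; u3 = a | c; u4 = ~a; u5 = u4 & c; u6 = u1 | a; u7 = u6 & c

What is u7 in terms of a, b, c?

u1 = c & a
u6 = u1 | a = (c & a) | a
u7 = u6 & c = ((c & a) | a) & c

((c & a) | a) & c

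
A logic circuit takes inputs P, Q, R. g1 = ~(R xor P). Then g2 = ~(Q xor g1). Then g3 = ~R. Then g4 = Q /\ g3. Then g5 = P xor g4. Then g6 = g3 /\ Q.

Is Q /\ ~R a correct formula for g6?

Yes

g3 = ~R
g6 = g3 /\ Q = ~R /\ Q
At P=0, Q=0, R=0: circuit gives 0, formula gives 0.
At P=0, Q=1, R=0: circuit gives 1, formula gives 1.
Agrees on all 8 inputs.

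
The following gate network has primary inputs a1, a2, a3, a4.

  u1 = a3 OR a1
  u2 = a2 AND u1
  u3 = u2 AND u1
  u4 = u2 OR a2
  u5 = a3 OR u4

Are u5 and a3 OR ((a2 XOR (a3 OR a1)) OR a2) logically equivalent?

No

u1 = a3 OR a1
u2 = a2 AND u1 = a2 AND (a3 OR a1)
u4 = u2 OR a2 = (a2 AND (a3 OR a1)) OR a2
u5 = a3 OR u4 = a3 OR ((a2 AND (a3 OR a1)) OR a2)
At a1=1, a2=0, a3=0, a4=0: circuit gives 0, formula gives 1.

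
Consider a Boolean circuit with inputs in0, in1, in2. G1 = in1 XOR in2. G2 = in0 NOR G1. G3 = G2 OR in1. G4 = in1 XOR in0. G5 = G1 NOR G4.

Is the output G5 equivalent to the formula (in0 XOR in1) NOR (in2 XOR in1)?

G1 = in1 XOR in2
G4 = in1 XOR in0
G5 = G1 NOR G4 = (in1 XOR in2) NOR (in1 XOR in0)
At in0=0, in1=0, in2=1: circuit gives 0, formula gives 0.
At in0=0, in1=0, in2=0: circuit gives 1, formula gives 1.
Agrees on all 8 inputs.

Yes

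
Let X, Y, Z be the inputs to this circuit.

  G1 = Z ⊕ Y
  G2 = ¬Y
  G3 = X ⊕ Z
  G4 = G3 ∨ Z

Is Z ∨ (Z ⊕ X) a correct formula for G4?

G3 = X ⊕ Z
G4 = G3 ∨ Z = (X ⊕ Z) ∨ Z
At X=0, Y=0, Z=0: circuit gives 0, formula gives 0.
At X=0, Y=0, Z=1: circuit gives 1, formula gives 1.
Agrees on all 8 inputs.

Yes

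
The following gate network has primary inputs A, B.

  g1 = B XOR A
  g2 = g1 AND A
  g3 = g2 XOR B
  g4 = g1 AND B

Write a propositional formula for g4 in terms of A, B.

(B XOR A) AND B

g1 = B XOR A
g4 = g1 AND B = (B XOR A) AND B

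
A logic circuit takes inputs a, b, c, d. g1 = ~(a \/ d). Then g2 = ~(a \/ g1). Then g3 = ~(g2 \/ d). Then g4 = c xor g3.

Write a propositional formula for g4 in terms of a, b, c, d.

g1 = ~(a \/ d)
g2 = ~(a \/ g1) = ~(a \/ (~(a \/ d)))
g3 = ~(g2 \/ d) = ~((~(a \/ (~(a \/ d)))) \/ d)
g4 = c xor g3 = c xor (~((~(a \/ (~(a \/ d)))) \/ d))

c xor (~((~(a \/ (~(a \/ d)))) \/ d))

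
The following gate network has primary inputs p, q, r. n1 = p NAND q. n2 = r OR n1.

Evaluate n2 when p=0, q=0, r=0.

n1 = 0 NAND 0 = 1
n2 = 0 OR 1 = 1

1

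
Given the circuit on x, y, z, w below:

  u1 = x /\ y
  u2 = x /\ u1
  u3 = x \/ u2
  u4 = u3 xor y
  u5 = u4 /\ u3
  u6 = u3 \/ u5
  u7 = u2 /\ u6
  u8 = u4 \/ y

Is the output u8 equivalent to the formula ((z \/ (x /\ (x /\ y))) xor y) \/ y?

u1 = x /\ y
u2 = x /\ u1 = x /\ (x /\ y)
u3 = x \/ u2 = x \/ (x /\ (x /\ y))
u4 = u3 xor y = (x \/ (x /\ (x /\ y))) xor y
u8 = u4 \/ y = ((x \/ (x /\ (x /\ y))) xor y) \/ y
At x=0, y=0, z=1, w=0: circuit gives 0, formula gives 1.

No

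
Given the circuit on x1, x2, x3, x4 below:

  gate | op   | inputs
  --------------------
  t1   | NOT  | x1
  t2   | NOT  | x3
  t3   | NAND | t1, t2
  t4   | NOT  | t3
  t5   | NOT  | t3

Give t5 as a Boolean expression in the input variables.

NOT (NOT x1 NAND NOT x3)

t1 = NOT x1
t2 = NOT x3
t3 = t1 NAND t2 = NOT x1 NAND NOT x3
t5 = NOT t3 = NOT (NOT x1 NAND NOT x3)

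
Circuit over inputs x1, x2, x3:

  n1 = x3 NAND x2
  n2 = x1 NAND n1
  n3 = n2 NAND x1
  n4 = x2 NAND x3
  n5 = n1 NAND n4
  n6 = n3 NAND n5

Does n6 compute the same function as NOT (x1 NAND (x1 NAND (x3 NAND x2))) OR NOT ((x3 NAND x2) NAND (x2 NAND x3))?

Yes

n1 = x3 NAND x2
n2 = x1 NAND n1 = x1 NAND (x3 NAND x2)
n3 = n2 NAND x1 = (x1 NAND (x3 NAND x2)) NAND x1
n4 = x2 NAND x3
n5 = n1 NAND n4 = (x3 NAND x2) NAND (x2 NAND x3)
n6 = n3 NAND n5 = ((x1 NAND (x3 NAND x2)) NAND x1) NAND ((x3 NAND x2) NAND (x2 NAND x3))
At x1=0, x2=1, x3=1: circuit gives 0, formula gives 0.
At x1=0, x2=0, x3=0: circuit gives 1, formula gives 1.
Agrees on all 8 inputs.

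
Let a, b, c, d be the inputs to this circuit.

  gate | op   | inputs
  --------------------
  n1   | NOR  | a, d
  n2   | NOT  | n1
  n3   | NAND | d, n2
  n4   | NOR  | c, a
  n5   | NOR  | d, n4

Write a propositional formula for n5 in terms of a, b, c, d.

d NOR (c NOR a)

n4 = c NOR a
n5 = d NOR n4 = d NOR (c NOR a)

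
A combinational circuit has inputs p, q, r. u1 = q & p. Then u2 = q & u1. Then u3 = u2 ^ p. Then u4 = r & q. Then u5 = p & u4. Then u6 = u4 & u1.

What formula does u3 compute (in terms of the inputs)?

u1 = q & p
u2 = q & u1 = q & (q & p)
u3 = u2 ^ p = (q & (q & p)) ^ p

(q & (q & p)) ^ p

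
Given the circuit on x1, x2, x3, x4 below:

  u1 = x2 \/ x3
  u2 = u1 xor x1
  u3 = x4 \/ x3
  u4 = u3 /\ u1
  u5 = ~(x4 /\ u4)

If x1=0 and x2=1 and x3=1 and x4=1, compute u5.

0

u1 = 1 \/ 1 = 1
u3 = 1 \/ 1 = 1
u4 = 1 /\ 1 = 1
u5 = ~(1 /\ 1) = 0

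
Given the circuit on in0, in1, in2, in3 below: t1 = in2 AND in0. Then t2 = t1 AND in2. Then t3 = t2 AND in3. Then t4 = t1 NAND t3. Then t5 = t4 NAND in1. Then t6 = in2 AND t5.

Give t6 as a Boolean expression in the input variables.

in2 AND (((in2 AND in0) NAND (((in2 AND in0) AND in2) AND in3)) NAND in1)

t1 = in2 AND in0
t2 = t1 AND in2 = (in2 AND in0) AND in2
t3 = t2 AND in3 = ((in2 AND in0) AND in2) AND in3
t4 = t1 NAND t3 = (in2 AND in0) NAND (((in2 AND in0) AND in2) AND in3)
t5 = t4 NAND in1 = ((in2 AND in0) NAND (((in2 AND in0) AND in2) AND in3)) NAND in1
t6 = in2 AND t5 = in2 AND (((in2 AND in0) NAND (((in2 AND in0) AND in2) AND in3)) NAND in1)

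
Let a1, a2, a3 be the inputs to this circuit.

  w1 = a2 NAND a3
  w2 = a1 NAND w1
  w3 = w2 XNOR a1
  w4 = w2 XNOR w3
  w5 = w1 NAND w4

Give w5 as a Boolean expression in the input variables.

(a2 NAND a3) NAND ((a1 NAND (a2 NAND a3)) XNOR ((a1 NAND (a2 NAND a3)) XNOR a1))

w1 = a2 NAND a3
w2 = a1 NAND w1 = a1 NAND (a2 NAND a3)
w3 = w2 XNOR a1 = (a1 NAND (a2 NAND a3)) XNOR a1
w4 = w2 XNOR w3 = (a1 NAND (a2 NAND a3)) XNOR ((a1 NAND (a2 NAND a3)) XNOR a1)
w5 = w1 NAND w4 = (a2 NAND a3) NAND ((a1 NAND (a2 NAND a3)) XNOR ((a1 NAND (a2 NAND a3)) XNOR a1))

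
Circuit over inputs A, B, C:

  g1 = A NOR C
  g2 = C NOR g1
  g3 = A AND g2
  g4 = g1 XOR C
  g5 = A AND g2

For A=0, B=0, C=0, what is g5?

0

g1 = 0 NOR 0 = 1
g2 = 0 NOR 1 = 0
g5 = 0 AND 0 = 0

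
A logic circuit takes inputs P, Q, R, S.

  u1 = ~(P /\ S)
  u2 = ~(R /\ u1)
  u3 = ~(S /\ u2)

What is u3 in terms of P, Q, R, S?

~(S /\ (~(R /\ (~(P /\ S)))))

u1 = ~(P /\ S)
u2 = ~(R /\ u1) = ~(R /\ (~(P /\ S)))
u3 = ~(S /\ u2) = ~(S /\ (~(R /\ (~(P /\ S)))))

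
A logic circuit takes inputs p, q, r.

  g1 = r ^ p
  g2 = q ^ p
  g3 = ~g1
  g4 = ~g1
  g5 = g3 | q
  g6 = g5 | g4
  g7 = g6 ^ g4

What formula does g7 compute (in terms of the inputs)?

((~(r ^ p) | q) | ~(r ^ p)) ^ ~(r ^ p)

g1 = r ^ p
g3 = ~g1 = ~(r ^ p)
g4 = ~g1 = ~(r ^ p)
g5 = g3 | q = ~(r ^ p) | q
g6 = g5 | g4 = (~(r ^ p) | q) | ~(r ^ p)
g7 = g6 ^ g4 = ((~(r ^ p) | q) | ~(r ^ p)) ^ ~(r ^ p)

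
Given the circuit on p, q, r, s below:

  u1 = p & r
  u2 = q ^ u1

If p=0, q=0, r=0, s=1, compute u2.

u1 = 0 & 0 = 0
u2 = 0 ^ 0 = 0

0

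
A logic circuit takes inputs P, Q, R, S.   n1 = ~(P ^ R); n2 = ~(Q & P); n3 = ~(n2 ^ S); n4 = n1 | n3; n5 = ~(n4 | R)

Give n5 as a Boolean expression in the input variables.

n1 = ~(P ^ R)
n2 = ~(Q & P)
n3 = ~(n2 ^ S) = ~((~(Q & P)) ^ S)
n4 = n1 | n3 = (~(P ^ R)) | (~((~(Q & P)) ^ S))
n5 = ~(n4 | R) = ~(((~(P ^ R)) | (~((~(Q & P)) ^ S))) | R)

~(((~(P ^ R)) | (~((~(Q & P)) ^ S))) | R)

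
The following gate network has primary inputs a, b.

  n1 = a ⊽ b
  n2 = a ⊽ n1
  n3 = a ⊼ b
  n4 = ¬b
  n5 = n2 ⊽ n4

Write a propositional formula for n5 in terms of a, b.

n1 = a ⊽ b
n2 = a ⊽ n1 = a ⊽ (a ⊽ b)
n4 = ¬b
n5 = n2 ⊽ n4 = (a ⊽ (a ⊽ b)) ⊽ ¬b

(a ⊽ (a ⊽ b)) ⊽ ¬b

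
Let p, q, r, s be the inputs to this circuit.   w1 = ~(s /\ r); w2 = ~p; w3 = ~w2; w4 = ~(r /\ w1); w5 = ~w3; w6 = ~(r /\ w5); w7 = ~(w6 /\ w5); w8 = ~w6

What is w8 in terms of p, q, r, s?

w2 = ~p
w3 = ~w2 = ~~p
w5 = ~w3 = ~~~p
w6 = ~(r /\ w5) = ~(r /\ ~~~p)
w8 = ~w6 = ~(~(r /\ ~~~p))

~(~(r /\ ~~~p))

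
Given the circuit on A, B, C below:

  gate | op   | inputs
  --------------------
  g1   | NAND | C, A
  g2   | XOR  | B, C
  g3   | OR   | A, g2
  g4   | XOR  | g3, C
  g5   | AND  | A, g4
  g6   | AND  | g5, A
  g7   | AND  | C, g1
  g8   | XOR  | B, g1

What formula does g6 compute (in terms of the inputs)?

g2 = B XOR C
g3 = A OR g2 = A OR (B XOR C)
g4 = g3 XOR C = (A OR (B XOR C)) XOR C
g5 = A AND g4 = A AND ((A OR (B XOR C)) XOR C)
g6 = g5 AND A = (A AND ((A OR (B XOR C)) XOR C)) AND A

(A AND ((A OR (B XOR C)) XOR C)) AND A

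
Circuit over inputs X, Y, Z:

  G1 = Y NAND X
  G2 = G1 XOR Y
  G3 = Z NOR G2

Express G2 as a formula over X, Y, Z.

(Y NAND X) XOR Y

G1 = Y NAND X
G2 = G1 XOR Y = (Y NAND X) XOR Y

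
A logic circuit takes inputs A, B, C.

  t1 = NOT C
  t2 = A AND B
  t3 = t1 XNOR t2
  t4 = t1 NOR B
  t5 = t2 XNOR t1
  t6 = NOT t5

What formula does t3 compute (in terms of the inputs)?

NOT C XNOR (A AND B)

t1 = NOT C
t2 = A AND B
t3 = t1 XNOR t2 = NOT C XNOR (A AND B)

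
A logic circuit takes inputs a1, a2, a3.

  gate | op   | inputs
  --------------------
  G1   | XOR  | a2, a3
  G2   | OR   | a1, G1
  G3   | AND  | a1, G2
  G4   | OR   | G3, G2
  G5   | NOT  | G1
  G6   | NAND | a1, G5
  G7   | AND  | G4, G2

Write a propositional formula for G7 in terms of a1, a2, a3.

((a1 AND (a1 OR (a2 XOR a3))) OR (a1 OR (a2 XOR a3))) AND (a1 OR (a2 XOR a3))

G1 = a2 XOR a3
G2 = a1 OR G1 = a1 OR (a2 XOR a3)
G3 = a1 AND G2 = a1 AND (a1 OR (a2 XOR a3))
G4 = G3 OR G2 = (a1 AND (a1 OR (a2 XOR a3))) OR (a1 OR (a2 XOR a3))
G7 = G4 AND G2 = ((a1 AND (a1 OR (a2 XOR a3))) OR (a1 OR (a2 XOR a3))) AND (a1 OR (a2 XOR a3))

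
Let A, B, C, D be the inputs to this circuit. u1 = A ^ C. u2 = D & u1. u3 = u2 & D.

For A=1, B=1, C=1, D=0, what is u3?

0

u1 = 1 ^ 1 = 0
u2 = 0 & 0 = 0
u3 = 0 & 0 = 0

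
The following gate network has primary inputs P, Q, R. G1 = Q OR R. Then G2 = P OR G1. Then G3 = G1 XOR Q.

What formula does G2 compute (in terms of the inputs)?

G1 = Q OR R
G2 = P OR G1 = P OR (Q OR R)

P OR (Q OR R)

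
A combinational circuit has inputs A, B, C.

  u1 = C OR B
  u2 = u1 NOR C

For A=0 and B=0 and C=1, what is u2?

u1 = 1 OR 0 = 1
u2 = 1 NOR 1 = 0

0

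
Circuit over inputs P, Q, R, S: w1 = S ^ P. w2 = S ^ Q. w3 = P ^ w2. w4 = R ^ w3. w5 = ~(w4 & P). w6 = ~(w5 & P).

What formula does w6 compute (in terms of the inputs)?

w2 = S ^ Q
w3 = P ^ w2 = P ^ (S ^ Q)
w4 = R ^ w3 = R ^ (P ^ (S ^ Q))
w5 = ~(w4 & P) = ~((R ^ (P ^ (S ^ Q))) & P)
w6 = ~(w5 & P) = ~((~((R ^ (P ^ (S ^ Q))) & P)) & P)

~((~((R ^ (P ^ (S ^ Q))) & P)) & P)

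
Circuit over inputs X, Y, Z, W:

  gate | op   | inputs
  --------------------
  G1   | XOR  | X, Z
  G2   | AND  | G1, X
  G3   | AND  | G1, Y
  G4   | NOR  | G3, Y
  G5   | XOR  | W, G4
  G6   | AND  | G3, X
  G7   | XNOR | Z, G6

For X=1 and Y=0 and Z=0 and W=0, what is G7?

1

G1 = 1 XOR 0 = 1
G3 = 1 AND 0 = 0
G6 = 0 AND 1 = 0
G7 = 0 XNOR 0 = 1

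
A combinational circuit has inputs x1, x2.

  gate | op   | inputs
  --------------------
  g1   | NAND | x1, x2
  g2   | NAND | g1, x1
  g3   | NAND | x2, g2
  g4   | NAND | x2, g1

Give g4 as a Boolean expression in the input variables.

x2 NAND (x1 NAND x2)

g1 = x1 NAND x2
g4 = x2 NAND g1 = x2 NAND (x1 NAND x2)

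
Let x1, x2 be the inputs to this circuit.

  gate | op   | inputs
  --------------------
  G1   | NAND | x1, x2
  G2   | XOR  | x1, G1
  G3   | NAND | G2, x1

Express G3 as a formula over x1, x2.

(x1 XOR (x1 NAND x2)) NAND x1

G1 = x1 NAND x2
G2 = x1 XOR G1 = x1 XOR (x1 NAND x2)
G3 = G2 NAND x1 = (x1 XOR (x1 NAND x2)) NAND x1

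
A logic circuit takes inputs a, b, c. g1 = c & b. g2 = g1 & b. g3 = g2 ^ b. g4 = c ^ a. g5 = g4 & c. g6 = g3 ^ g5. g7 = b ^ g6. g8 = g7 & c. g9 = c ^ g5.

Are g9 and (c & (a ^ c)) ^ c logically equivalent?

Yes

g4 = c ^ a
g5 = g4 & c = (c ^ a) & c
g9 = c ^ g5 = c ^ ((c ^ a) & c)
At a=0, b=0, c=0: circuit gives 0, formula gives 0.
At a=1, b=0, c=1: circuit gives 1, formula gives 1.
Agrees on all 8 inputs.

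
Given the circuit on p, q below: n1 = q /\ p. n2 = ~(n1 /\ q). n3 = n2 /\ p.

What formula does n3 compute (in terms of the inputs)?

n1 = q /\ p
n2 = ~(n1 /\ q) = ~((q /\ p) /\ q)
n3 = n2 /\ p = (~((q /\ p) /\ q)) /\ p

(~((q /\ p) /\ q)) /\ p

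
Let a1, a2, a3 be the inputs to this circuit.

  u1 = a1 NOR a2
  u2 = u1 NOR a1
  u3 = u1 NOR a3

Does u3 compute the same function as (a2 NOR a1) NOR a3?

Yes

u1 = a1 NOR a2
u3 = u1 NOR a3 = (a1 NOR a2) NOR a3
At a1=0, a2=0, a3=0: circuit gives 0, formula gives 0.
At a1=0, a2=1, a3=0: circuit gives 1, formula gives 1.
Agrees on all 8 inputs.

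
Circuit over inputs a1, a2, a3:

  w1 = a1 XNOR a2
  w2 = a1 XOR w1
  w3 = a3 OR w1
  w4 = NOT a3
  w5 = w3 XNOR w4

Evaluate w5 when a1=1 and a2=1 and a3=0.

w1 = 1 XNOR 1 = 1
w3 = 0 OR 1 = 1
w4 = NOT 0 = 1
w5 = 1 XNOR 1 = 1

1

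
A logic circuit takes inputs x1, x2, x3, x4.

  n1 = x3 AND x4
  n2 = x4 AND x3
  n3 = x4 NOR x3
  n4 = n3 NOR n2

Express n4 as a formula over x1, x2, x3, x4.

n2 = x4 AND x3
n3 = x4 NOR x3
n4 = n3 NOR n2 = (x4 NOR x3) NOR (x4 AND x3)

(x4 NOR x3) NOR (x4 AND x3)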